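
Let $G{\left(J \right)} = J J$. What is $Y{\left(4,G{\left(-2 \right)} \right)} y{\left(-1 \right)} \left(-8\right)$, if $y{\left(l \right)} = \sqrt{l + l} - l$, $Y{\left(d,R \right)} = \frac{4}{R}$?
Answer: $-8 - 8 i \sqrt{2} \approx -8.0 - 11.314 i$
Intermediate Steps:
$G{\left(J \right)} = J^{2}$
$y{\left(l \right)} = - l + \sqrt{2} \sqrt{l}$ ($y{\left(l \right)} = \sqrt{2 l} - l = \sqrt{2} \sqrt{l} - l = - l + \sqrt{2} \sqrt{l}$)
$Y{\left(4,G{\left(-2 \right)} \right)} y{\left(-1 \right)} \left(-8\right) = \frac{4}{\left(-2\right)^{2}} \left(\left(-1\right) \left(-1\right) + \sqrt{2} \sqrt{-1}\right) \left(-8\right) = \frac{4}{4} \left(1 + \sqrt{2} i\right) \left(-8\right) = 4 \cdot \frac{1}{4} \left(1 + i \sqrt{2}\right) \left(-8\right) = 1 \left(1 + i \sqrt{2}\right) \left(-8\right) = \left(1 + i \sqrt{2}\right) \left(-8\right) = -8 - 8 i \sqrt{2}$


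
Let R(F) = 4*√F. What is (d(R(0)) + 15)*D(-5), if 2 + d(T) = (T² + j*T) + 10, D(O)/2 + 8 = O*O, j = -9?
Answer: 782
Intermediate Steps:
D(O) = -16 + 2*O² (D(O) = -16 + 2*(O*O) = -16 + 2*O²)
d(T) = 8 + T² - 9*T (d(T) = -2 + ((T² - 9*T) + 10) = -2 + (10 + T² - 9*T) = 8 + T² - 9*T)
(d(R(0)) + 15)*D(-5) = ((8 + (4*√0)² - 36*√0) + 15)*(-16 + 2*(-5)²) = ((8 + (4*0)² - 36*0) + 15)*(-16 + 2*25) = ((8 + 0² - 9*0) + 15)*(-16 + 50) = ((8 + 0 + 0) + 15)*34 = (8 + 15)*34 = 23*34 = 782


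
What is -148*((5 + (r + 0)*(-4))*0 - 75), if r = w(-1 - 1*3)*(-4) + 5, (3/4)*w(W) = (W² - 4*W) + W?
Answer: 11100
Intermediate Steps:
w(W) = -4*W + 4*W²/3 (w(W) = 4*((W² - 4*W) + W)/3 = 4*(W² - 3*W)/3 = -4*W + 4*W²/3)
r = -433/3 (r = (4*(-1 - 1*3)*(-3 + (-1 - 1*3))/3)*(-4) + 5 = (4*(-1 - 3)*(-3 + (-1 - 3))/3)*(-4) + 5 = ((4/3)*(-4)*(-3 - 4))*(-4) + 5 = ((4/3)*(-4)*(-7))*(-4) + 5 = (112/3)*(-4) + 5 = -448/3 + 5 = -433/3 ≈ -144.33)
-148*((5 + (r + 0)*(-4))*0 - 75) = -148*((5 + (-433/3 + 0)*(-4))*0 - 75) = -148*((5 - 433/3*(-4))*0 - 75) = -148*((5 + 1732/3)*0 - 75) = -148*((1747/3)*0 - 75) = -148*(0 - 75) = -148*(-75) = 11100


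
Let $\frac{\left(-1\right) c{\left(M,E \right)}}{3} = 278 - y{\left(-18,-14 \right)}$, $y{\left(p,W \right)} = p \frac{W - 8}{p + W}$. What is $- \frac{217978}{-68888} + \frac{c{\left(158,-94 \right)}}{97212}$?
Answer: $\frac{7043355759}{2232246752} \approx 3.1553$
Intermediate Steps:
$y{\left(p,W \right)} = \frac{p \left(-8 + W\right)}{W + p}$ ($y{\left(p,W \right)} = p \frac{-8 + W}{W + p} = \frac{p \left(-8 + W\right)}{W + p}$)
$c{\left(M,E \right)} = - \frac{6969}{8}$ ($c{\left(M,E \right)} = - 3 \left(278 - - \frac{18 \left(-8 - 14\right)}{-14 - 18}\right) = - 3 \left(278 - \left(-18\right) \frac{1}{-32} \left(-22\right)\right) = - 3 \left(278 - \left(-18\right) \left(- \frac{1}{32}\right) \left(-22\right)\right) = - 3 \left(278 - - \frac{99}{8}\right) = - 3 \left(278 + \frac{99}{8}\right) = \left(-3\right) \frac{2323}{8} = - \frac{6969}{8}$)
$- \frac{217978}{-68888} + \frac{c{\left(158,-94 \right)}}{97212} = - \frac{217978}{-68888} - \frac{6969}{8 \cdot 97212} = \left(-217978\right) \left(- \frac{1}{68888}\right) - \frac{2323}{259232} = \frac{108989}{34444} - \frac{2323}{259232} = \frac{7043355759}{2232246752}$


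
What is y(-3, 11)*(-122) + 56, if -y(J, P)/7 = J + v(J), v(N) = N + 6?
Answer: 56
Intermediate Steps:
v(N) = 6 + N
y(J, P) = -42 - 14*J (y(J, P) = -7*(J + (6 + J)) = -7*(6 + 2*J) = -42 - 14*J)
y(-3, 11)*(-122) + 56 = (-42 - 14*(-3))*(-122) + 56 = (-42 + 42)*(-122) + 56 = 0*(-122) + 56 = 0 + 56 = 56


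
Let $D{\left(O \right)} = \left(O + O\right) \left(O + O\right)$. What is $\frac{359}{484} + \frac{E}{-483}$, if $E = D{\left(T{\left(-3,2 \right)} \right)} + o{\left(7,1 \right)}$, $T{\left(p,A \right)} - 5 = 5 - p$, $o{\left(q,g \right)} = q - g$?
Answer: $- \frac{156691}{233772} \approx -0.67027$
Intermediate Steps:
$T{\left(p,A \right)} = 10 - p$ ($T{\left(p,A \right)} = 5 - \left(-5 + p\right) = 10 - p$)
$D{\left(O \right)} = 4 O^{2}$ ($D{\left(O \right)} = 2 O 2 O = 4 O^{2}$)
$E = 682$ ($E = 4 \left(10 - -3\right)^{2} + \left(7 - 1\right) = 4 \left(10 + 3\right)^{2} + \left(7 - 1\right) = 4 \cdot 13^{2} + 6 = 4 \cdot 169 + 6 = 676 + 6 = 682$)
$\frac{359}{484} + \frac{E}{-483} = \frac{359}{484} + \frac{682}{-483} = 359 \cdot \frac{1}{484} + 682 \left(- \frac{1}{483}\right) = \frac{359}{484} - \frac{682}{483} = - \frac{156691}{233772}$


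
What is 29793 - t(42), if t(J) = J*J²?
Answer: -44295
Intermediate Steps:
t(J) = J³
29793 - t(42) = 29793 - 1*42³ = 29793 - 1*74088 = 29793 - 74088 = -44295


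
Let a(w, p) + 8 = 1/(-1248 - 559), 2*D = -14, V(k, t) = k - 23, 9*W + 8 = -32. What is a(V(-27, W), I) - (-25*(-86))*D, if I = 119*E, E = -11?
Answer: 27180893/1807 ≈ 15042.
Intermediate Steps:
W = -40/9 (W = -8/9 + (1/9)*(-32) = -8/9 - 32/9 = -40/9 ≈ -4.4444)
V(k, t) = -23 + k
D = -7 (D = (1/2)*(-14) = -7)
I = -1309 (I = 119*(-11) = -1309)
a(w, p) = -14457/1807 (a(w, p) = -8 + 1/(-1248 - 559) = -8 + 1/(-1807) = -8 - 1/1807 = -14457/1807)
a(V(-27, W), I) - (-25*(-86))*D = -14457/1807 - (-25*(-86))*(-7) = -14457/1807 - 2150*(-7) = -14457/1807 - 1*(-15050) = -14457/1807 + 15050 = 27180893/1807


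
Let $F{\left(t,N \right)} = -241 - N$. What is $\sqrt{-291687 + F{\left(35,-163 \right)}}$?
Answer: $i \sqrt{291765} \approx 540.15 i$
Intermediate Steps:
$\sqrt{-291687 + F{\left(35,-163 \right)}} = \sqrt{-291687 - 78} = \sqrt{-291765} = i \sqrt{291765}$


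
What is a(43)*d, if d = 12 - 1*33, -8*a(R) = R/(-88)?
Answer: -903/704 ≈ -1.2827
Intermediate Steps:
a(R) = R/704 (a(R) = -R/(8*(-88)) = -R*(-1)/(8*88) = -(-1)*R/704 = R/704)
d = -21 (d = 12 - 33 = -21)
a(43)*d = ((1/704)*43)*(-21) = (43/704)*(-21) = -903/704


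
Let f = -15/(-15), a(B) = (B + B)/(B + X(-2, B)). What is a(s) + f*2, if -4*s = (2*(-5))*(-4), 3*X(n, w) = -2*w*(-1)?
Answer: 16/5 ≈ 3.2000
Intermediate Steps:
X(n, w) = 2*w/3 (X(n, w) = (-2*w*(-1))/3 = (2*w)/3 = 2*w/3)
s = -10 (s = -2*(-5)*(-4)/4 = -(-5)*(-4)/2 = -¼*40 = -10)
a(B) = 6/5 (a(B) = (B + B)/(B + 2*B/3) = (2*B)/((5*B/3)) = (2*B)*(3/(5*B)) = 6/5)
f = 1 (f = -15*(-1/15) = 1)
a(s) + f*2 = 6/5 + 1*2 = 6/5 + 2 = 16/5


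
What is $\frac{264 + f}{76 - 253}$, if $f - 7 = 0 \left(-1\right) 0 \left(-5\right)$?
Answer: $- \frac{271}{177} \approx -1.5311$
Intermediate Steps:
$f = 7$ ($f = 7 + 0 \left(-1\right) 0 \left(-5\right) = 7 + 0 \cdot 0 \left(-5\right) = 7 + 0 \left(-5\right) = 7 + 0 = 7$)
$\frac{264 + f}{76 - 253} = \frac{264 + 7}{76 - 253} = \frac{271}{-177} = 271 \left(- \frac{1}{177}\right) = - \frac{271}{177}$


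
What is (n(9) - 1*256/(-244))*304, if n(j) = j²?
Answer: 1521520/61 ≈ 24943.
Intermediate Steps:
(n(9) - 1*256/(-244))*304 = (9² - 1*256/(-244))*304 = (81 - 256*(-1/244))*304 = (81 + 64/61)*304 = (5005/61)*304 = 1521520/61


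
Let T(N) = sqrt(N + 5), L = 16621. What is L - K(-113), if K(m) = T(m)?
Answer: 16621 - 6*I*sqrt(3) ≈ 16621.0 - 10.392*I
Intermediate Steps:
T(N) = sqrt(5 + N)
K(m) = sqrt(5 + m)
L - K(-113) = 16621 - sqrt(5 - 113) = 16621 - sqrt(-108) = 16621 - 6*I*sqrt(3)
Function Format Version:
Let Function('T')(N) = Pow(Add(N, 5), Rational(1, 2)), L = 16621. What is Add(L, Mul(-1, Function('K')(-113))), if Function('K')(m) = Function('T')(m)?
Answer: Add(16621, Mul(-6, I, Pow(3, Rational(1, 2)))) ≈ Add(16621., Mul(-10.392, I))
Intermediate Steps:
Function('T')(N) = Pow(Add(5, N), Rational(1, 2))
Function('K')(m) = Pow(Add(5, m), Rational(1, 2))
Add(L, Mul(-1, Function('K')(-113))) = Add(16621, Mul(-1, Pow(Add(5, -113), Rational(1, 2)))) = Add(16621, Mul(-1, Pow(-108, Rational(1, 2)))) = Add(16621, Mul(-1, Mul(6, I, Pow(3, Rational(1, 2))))) = Add(16621, Mul(-6, I, Pow(3, Rational(1, 2))))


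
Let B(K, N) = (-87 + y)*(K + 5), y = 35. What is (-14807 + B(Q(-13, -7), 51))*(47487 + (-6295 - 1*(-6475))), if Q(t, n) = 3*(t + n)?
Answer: -569477649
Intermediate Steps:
Q(t, n) = 3*n + 3*t (Q(t, n) = 3*(n + t) = 3*n + 3*t)
B(K, N) = -260 - 52*K (B(K, N) = (-87 + 35)*(K + 5) = -52*(5 + K) = -260 - 52*K)
(-14807 + B(Q(-13, -7), 51))*(47487 + (-6295 - 1*(-6475))) = (-14807 + (-260 - 52*(3*(-7) + 3*(-13))))*(47487 + (-6295 - 1*(-6475))) = (-14807 + (-260 - 52*(-21 - 39)))*(47487 + (-6295 + 6475)) = (-14807 + (-260 - 52*(-60)))*(47487 + 180) = (-14807 + (-260 + 3120))*47667 = (-14807 + 2860)*47667 = -11947*47667 = -569477649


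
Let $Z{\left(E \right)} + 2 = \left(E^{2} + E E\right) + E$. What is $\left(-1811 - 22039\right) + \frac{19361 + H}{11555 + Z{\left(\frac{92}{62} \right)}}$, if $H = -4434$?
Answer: $- \frac{264913625503}{11108091} \approx -23849.0$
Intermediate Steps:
$Z{\left(E \right)} = -2 + E + 2 E^{2}$ ($Z{\left(E \right)} = -2 + \left(\left(E^{2} + E E\right) + E\right) = -2 + \left(\left(E^{2} + E^{2}\right) + E\right) = -2 + \left(2 E^{2} + E\right) = -2 + \left(E + 2 E^{2}\right) = -2 + E + 2 E^{2}$)
$\left(-1811 - 22039\right) + \frac{19361 + H}{11555 + Z{\left(\frac{92}{62} \right)}} = \left(-1811 - 22039\right) + \frac{19361 - 4434}{11555 + \left(-2 + \frac{92}{62} + 2 \left(\frac{92}{62}\right)^{2}\right)} = \left(-1811 - 22039\right) + \frac{14927}{11555 + \left(-2 + 92 \cdot \frac{1}{62} + 2 \left(92 \cdot \frac{1}{62}\right)^{2}\right)} = -23850 + \frac{14927}{11555 + \left(-2 + \frac{46}{31} + 2 \left(\frac{46}{31}\right)^{2}\right)} = -23850 + \frac{14927}{11555 + \left(-2 + \frac{46}{31} + 2 \cdot \frac{2116}{961}\right)} = -23850 + \frac{14927}{11555 + \left(-2 + \frac{46}{31} + \frac{4232}{961}\right)} = -23850 + \frac{14927}{11555 + \frac{3736}{961}} = -23850 + \frac{14927}{\frac{11108091}{961}} = -23850 + 14927 \cdot \frac{961}{11108091} = -23850 + \frac{14344847}{11108091} = - \frac{264913625503}{11108091}$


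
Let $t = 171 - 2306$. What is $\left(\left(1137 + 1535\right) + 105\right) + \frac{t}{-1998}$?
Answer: $\frac{5550581}{1998} \approx 2778.1$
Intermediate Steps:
$t = -2135$
$\left(\left(1137 + 1535\right) + 105\right) + \frac{t}{-1998} = \left(\left(1137 + 1535\right) + 105\right) - \frac{2135}{-1998} = \left(2672 + 105\right) - - \frac{2135}{1998} = 2777 + \frac{2135}{1998} = \frac{5550581}{1998}$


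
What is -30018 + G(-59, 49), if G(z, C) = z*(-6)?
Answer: -29664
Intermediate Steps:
G(z, C) = -6*z
-30018 + G(-59, 49) = -30018 - 6*(-59) = -30018 + 354 = -29664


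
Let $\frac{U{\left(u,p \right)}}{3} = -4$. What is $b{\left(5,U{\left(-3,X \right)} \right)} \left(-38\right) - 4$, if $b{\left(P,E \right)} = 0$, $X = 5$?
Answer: $-4$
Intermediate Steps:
$U{\left(u,p \right)} = -12$ ($U{\left(u,p \right)} = 3 \left(-4\right) = -12$)
$b{\left(5,U{\left(-3,X \right)} \right)} \left(-38\right) - 4 = 0 \left(-38\right) - 4 = 0 - 4 = -4$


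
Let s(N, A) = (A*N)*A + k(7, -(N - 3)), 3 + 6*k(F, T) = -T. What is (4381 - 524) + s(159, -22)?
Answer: 161677/2 ≈ 80839.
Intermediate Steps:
k(F, T) = -1/2 - T/6 (k(F, T) = -1/2 + (-T)/6 = -1/2 - T/6)
s(N, A) = -1 + N/6 + N*A**2 (s(N, A) = (A*N)*A + (-1/2 - (-1)*(N - 3)/6) = N*A**2 + (-1/2 - (-1)*(-3 + N)/6) = N*A**2 + (-1/2 - (3 - N)/6) = N*A**2 + (-1/2 + (-1/2 + N/6)) = N*A**2 + (-1 + N/6) = -1 + N/6 + N*A**2)
(4381 - 524) + s(159, -22) = (4381 - 524) + (-1 + (1/6)*159 + 159*(-22)**2) = 3857 + (-1 + 53/2 + 159*484) = 3857 + (-1 + 53/2 + 76956) = 3857 + 153963/2 = 161677/2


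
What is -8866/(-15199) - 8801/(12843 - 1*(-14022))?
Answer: 104418691/408321135 ≈ 0.25573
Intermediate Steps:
-8866/(-15199) - 8801/(12843 - 1*(-14022)) = -8866*(-1/15199) - 8801/(12843 + 14022) = 8866/15199 - 8801/26865 = 104418691/408321135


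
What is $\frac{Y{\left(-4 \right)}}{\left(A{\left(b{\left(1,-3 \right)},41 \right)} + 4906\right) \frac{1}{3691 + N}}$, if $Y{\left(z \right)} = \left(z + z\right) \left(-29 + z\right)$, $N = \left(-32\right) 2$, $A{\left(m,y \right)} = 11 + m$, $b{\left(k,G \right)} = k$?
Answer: $\frac{478764}{2459} \approx 194.7$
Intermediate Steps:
$N = -64$
$Y{\left(z \right)} = 2 z \left(-29 + z\right)$
$\frac{Y{\left(-4 \right)}}{\left(A{\left(b{\left(1,-3 \right)},41 \right)} + 4906\right) \frac{1}{3691 + N}} = \frac{2 \left(-4\right) \left(-29 - 4\right)}{\left(\left(11 + 1\right) + 4906\right) \frac{1}{3691 - 64}} = \frac{2 \left(-4\right) \left(-33\right)}{\left(12 + 4906\right) \frac{1}{3627}} = \frac{264}{4918 \cdot \frac{1}{3627}} = \frac{264}{\frac{4918}{3627}} = 264 \cdot \frac{3627}{4918} = \frac{478764}{2459}$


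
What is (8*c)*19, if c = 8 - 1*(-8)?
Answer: 2432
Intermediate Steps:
c = 16 (c = 8 + 8 = 16)
(8*c)*19 = (8*16)*19 = 128*19 = 2432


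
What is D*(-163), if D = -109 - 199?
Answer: 50204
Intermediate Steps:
D = -308
D*(-163) = -308*(-163) = 50204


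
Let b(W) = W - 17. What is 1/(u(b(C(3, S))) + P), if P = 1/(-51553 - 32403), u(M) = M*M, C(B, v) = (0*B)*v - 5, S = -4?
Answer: 83956/40634703 ≈ 0.0020661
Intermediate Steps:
C(B, v) = -5 (C(B, v) = 0*v - 5 = 0 - 5 = -5)
b(W) = -17 + W
u(M) = M²
P = -1/83956 (P = 1/(-83956) = -1/83956 ≈ -1.1911e-5)
1/(u(b(C(3, S))) + P) = 1/((-17 - 5)² - 1/83956) = 1/((-22)² - 1/83956) = 1/(484 - 1/83956) = 1/(40634703/83956) = 83956/40634703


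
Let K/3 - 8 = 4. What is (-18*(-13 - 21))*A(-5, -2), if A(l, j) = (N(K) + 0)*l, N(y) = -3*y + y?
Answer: 220320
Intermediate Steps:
K = 36 (K = 24 + 3*4 = 24 + 12 = 36)
N(y) = -2*y
A(l, j) = -72*l (A(l, j) = (-2*36 + 0)*l = (-72 + 0)*l = -72*l)
(-18*(-13 - 21))*A(-5, -2) = (-18*(-13 - 21))*(-72*(-5)) = -18*(-34)*360 = 612*360 = 220320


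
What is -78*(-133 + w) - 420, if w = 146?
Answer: -1434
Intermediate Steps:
-78*(-133 + w) - 420 = -78*(-133 + 146) - 420 = -78*13 - 420 = -1014 - 420 = -1434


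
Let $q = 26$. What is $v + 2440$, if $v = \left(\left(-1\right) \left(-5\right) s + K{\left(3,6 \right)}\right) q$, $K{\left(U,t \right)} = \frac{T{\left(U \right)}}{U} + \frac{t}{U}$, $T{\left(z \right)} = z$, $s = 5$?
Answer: $3168$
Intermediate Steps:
$K{\left(U,t \right)} = 1 + \frac{t}{U}$ ($K{\left(U,t \right)} = \frac{U}{U} + \frac{t}{U} = 1 + \frac{t}{U}$)
$v = 728$ ($v = \left(\left(-1\right) \left(-5\right) 5 + \frac{3 + 6}{3}\right) 26 = \left(5 \cdot 5 + \frac{1}{3} \cdot 9\right) 26 = \left(25 + 3\right) 26 = 28 \cdot 26 = 728$)
$v + 2440 = 728 + 2440 = 3168$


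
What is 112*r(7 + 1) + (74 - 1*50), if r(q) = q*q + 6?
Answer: 7864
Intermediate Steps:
r(q) = 6 + q² (r(q) = q² + 6 = 6 + q²)
112*r(7 + 1) + (74 - 1*50) = 112*(6 + (7 + 1)²) + (74 - 1*50) = 112*(6 + 8²) + (74 - 50) = 112*(6 + 64) + 24 = 112*70 + 24 = 7840 + 24 = 7864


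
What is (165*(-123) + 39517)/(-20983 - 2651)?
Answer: -9611/11817 ≈ -0.81332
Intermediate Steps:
(165*(-123) + 39517)/(-20983 - 2651) = (-20295 + 39517)/(-23634) = 19222*(-1/23634) = -9611/11817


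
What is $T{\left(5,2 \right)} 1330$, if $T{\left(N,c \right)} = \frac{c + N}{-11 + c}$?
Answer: $- \frac{9310}{9} \approx -1034.4$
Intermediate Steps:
$T{\left(N,c \right)} = \frac{N + c}{-11 + c}$
$T{\left(5,2 \right)} 1330 = \frac{5 + 2}{-11 + 2} \cdot 1330 = \frac{1}{-9} \cdot 7 \cdot 1330 = \left(- \frac{1}{9}\right) 7 \cdot 1330 = \left(- \frac{7}{9}\right) 1330 = - \frac{9310}{9}$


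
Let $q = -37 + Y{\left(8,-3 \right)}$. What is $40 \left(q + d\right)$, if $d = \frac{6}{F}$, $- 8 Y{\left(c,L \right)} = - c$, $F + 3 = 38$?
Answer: $- \frac{10032}{7} \approx -1433.1$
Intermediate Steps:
$F = 35$ ($F = -3 + 38 = 35$)
$Y{\left(c,L \right)} = \frac{c}{8}$ ($Y{\left(c,L \right)} = - \frac{\left(-1\right) c}{8} = \frac{c}{8}$)
$q = -36$ ($q = -37 + \frac{1}{8} \cdot 8 = -37 + 1 = -36$)
$d = \frac{6}{35} \approx 0.17143$
$40 \left(q + d\right) = 40 \left(-36 + \frac{6}{35}\right) = 40 \left(- \frac{1254}{35}\right) = - \frac{10032}{7}$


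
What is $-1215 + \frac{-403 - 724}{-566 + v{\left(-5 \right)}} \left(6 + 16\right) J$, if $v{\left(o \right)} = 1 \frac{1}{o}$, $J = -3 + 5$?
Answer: $- \frac{3191725}{2831} \approx -1127.4$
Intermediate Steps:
$J = 2$
$v{\left(o \right)} = \frac{1}{o}$
$-1215 + \frac{-403 - 724}{-566 + v{\left(-5 \right)}} \left(6 + 16\right) J = -1215 + \frac{-403 - 724}{-566 + \frac{1}{-5}} \left(6 + 16\right) 2 = -1215 + - \frac{1127}{-566 - \frac{1}{5}} \cdot 22 \cdot 2 = -1215 + - \frac{1127}{- \frac{2831}{5}} \cdot 44 = -1215 + \left(-1127\right) \left(- \frac{5}{2831}\right) 44 = -1215 + \frac{5635}{2831} \cdot 44 = -1215 + \frac{247940}{2831} = - \frac{3191725}{2831}$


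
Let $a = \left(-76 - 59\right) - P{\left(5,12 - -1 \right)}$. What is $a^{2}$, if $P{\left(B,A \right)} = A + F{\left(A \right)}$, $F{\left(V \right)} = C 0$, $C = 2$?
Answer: $21904$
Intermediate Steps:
$F{\left(V \right)} = 0$ ($F{\left(V \right)} = 2 \cdot 0 = 0$)
$P{\left(B,A \right)} = A$ ($P{\left(B,A \right)} = A + 0 = A$)
$a = -148$ ($a = \left(-76 - 59\right) - \left(12 - -1\right) = -135 - \left(12 + 1\right) = -135 - 13 = -148$)
$a^{2} = \left(-148\right)^{2} = 21904$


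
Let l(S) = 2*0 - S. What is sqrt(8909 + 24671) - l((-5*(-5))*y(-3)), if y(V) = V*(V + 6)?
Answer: -225 + 2*sqrt(8395) ≈ -41.752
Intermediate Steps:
y(V) = V*(6 + V)
l(S) = -S (l(S) = 0 - S = -S)
sqrt(8909 + 24671) - l((-5*(-5))*y(-3)) = sqrt(8909 + 24671) - (-1)*(-5*(-5))*(-3*(6 - 3)) = sqrt(33580) - (-1)*25*(-3*3) = 2*sqrt(8395) - (-1)*25*(-9) = 2*sqrt(8395) - (-1)*(-225) = 2*sqrt(8395) - 1*225 = 2*sqrt(8395) - 225 = -225 + 2*sqrt(8395)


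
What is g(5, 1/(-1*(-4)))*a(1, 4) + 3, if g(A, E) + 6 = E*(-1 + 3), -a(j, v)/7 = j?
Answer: 83/2 ≈ 41.500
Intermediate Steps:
a(j, v) = -7*j
g(A, E) = -6 + 2*E (g(A, E) = -6 + E*(-1 + 3) = -6 + E*2 = -6 + 2*E)
g(5, 1/(-1*(-4)))*a(1, 4) + 3 = (-6 + 2/((-1*(-4))))*(-7*1) + 3 = (-6 + 2/4)*(-7) + 3 = (-6 + 2*(¼))*(-7) + 3 = (-6 + ½)*(-7) + 3 = -11/2*(-7) + 3 = 77/2 + 3 = 83/2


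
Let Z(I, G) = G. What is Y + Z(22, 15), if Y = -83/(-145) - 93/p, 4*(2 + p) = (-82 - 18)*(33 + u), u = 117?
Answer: 8485501/544040 ≈ 15.597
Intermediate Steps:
p = -3752 (p = -2 + ((-82 - 18)*(33 + 117))/4 = -2 + (-100*150)/4 = -2 + (¼)*(-15000) = -2 - 3750 = -3752)
Y = 324901/544040 (Y = -83/(-145) - 93/(-3752) = -83*(-1/145) - 93*(-1/3752) = 83/145 + 93/3752 = 324901/544040 ≈ 0.59720)
Y + Z(22, 15) = 324901/544040 + 15 = 8485501/544040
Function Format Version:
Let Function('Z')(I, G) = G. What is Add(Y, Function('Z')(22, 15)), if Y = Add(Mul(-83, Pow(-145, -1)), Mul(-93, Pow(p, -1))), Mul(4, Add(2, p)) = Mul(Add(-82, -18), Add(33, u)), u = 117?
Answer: Rational(8485501, 544040) ≈ 15.597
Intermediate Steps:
p = -3752 (p = Add(-2, Mul(Rational(1, 4), Mul(Add(-82, -18), Add(33, 117)))) = Add(-2, Mul(Rational(1, 4), Mul(-100, 150))) = Add(-2, Mul(Rational(1, 4), -15000)) = Add(-2, -3750) = -3752)
Y = Rational(324901, 544040) (Y = Add(Mul(-83, Pow(-145, -1)), Mul(-93, Pow(-3752, -1))) = Add(Mul(-83, Rational(-1, 145)), Mul(-93, Rational(-1, 3752))) = Add(Rational(83, 145), Rational(93, 3752)) = Rational(324901, 544040) ≈ 0.59720)
Add(Y, Function('Z')(22, 15)) = Add(Rational(324901, 544040), 15) = Rational(8485501, 544040)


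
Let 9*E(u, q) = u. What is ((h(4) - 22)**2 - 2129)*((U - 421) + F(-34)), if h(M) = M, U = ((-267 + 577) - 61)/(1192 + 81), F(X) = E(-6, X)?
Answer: 152911810/201 ≈ 7.6076e+5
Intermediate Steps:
E(u, q) = u/9
F(X) = -2/3 (F(X) = (1/9)*(-6) = -2/3)
U = 249/1273 (U = (310 - 61)/1273 = 249*(1/1273) = 249/1273 ≈ 0.19560)
((h(4) - 22)**2 - 2129)*((U - 421) + F(-34)) = ((4 - 22)**2 - 2129)*((249/1273 - 421) - 2/3) = ((-18)**2 - 2129)*(-535684/1273 - 2/3) = (324 - 2129)*(-1609598/3819) = -1805*(-1609598/3819) = 152911810/201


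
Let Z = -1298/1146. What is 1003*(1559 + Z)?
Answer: 895335974/573 ≈ 1.5625e+6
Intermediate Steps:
Z = -649/573 (Z = -1298*1/1146 = -649/573 ≈ -1.1326)
1003*(1559 + Z) = 1003*(1559 - 649/573) = 1003*(892658/573) = 895335974/573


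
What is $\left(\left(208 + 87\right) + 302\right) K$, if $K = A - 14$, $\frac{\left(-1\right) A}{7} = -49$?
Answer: $196413$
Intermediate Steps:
$A = 343$ ($A = \left(-7\right) \left(-49\right) = 343$)
$K = 329$ ($K = 343 - 14 = 329$)
$\left(\left(208 + 87\right) + 302\right) K = \left(\left(208 + 87\right) + 302\right) 329 = \left(295 + 302\right) 329 = 597 \cdot 329 = 196413$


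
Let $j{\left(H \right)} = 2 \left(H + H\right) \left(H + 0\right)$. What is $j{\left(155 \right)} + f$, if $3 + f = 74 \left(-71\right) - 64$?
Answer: $90779$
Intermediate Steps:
$j{\left(H \right)} = 4 H^{2}$ ($j{\left(H \right)} = 2 \cdot 2 H H = 2 \cdot 2 H^{2} = 4 H^{2}$)
$f = -5321$ ($f = -3 + \left(74 \left(-71\right) - 64\right) = -3 - 5318 = -5321$)
$j{\left(155 \right)} + f = 4 \cdot 155^{2} - 5321 = 4 \cdot 24025 - 5321 = 96100 - 5321 = 90779$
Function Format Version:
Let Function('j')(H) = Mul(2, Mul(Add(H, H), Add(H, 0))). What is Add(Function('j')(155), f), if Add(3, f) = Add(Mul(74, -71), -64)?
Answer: 90779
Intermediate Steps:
Function('j')(H) = Mul(4, Pow(H, 2)) (Function('j')(H) = Mul(2, Mul(Mul(2, H), H)) = Mul(2, Mul(2, Pow(H, 2))) = Mul(4, Pow(H, 2)))
f = -5321 (f = Add(-3, Add(Mul(74, -71), -64)) = Add(-3, Add(-5254, -64)) = Add(-3, -5318) = -5321)
Add(Function('j')(155), f) = Add(Mul(4, Pow(155, 2)), -5321) = Add(Mul(4, 24025), -5321) = Add(96100, -5321) = 90779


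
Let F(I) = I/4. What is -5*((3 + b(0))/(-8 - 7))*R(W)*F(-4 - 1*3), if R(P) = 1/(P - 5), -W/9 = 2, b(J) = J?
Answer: 7/92 ≈ 0.076087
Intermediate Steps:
W = -18 (W = -9*2 = -18)
F(I) = I/4 (F(I) = I*(1/4) = I/4)
R(P) = 1/(-5 + P)
-5*((3 + b(0))/(-8 - 7))*R(W)*F(-4 - 1*3) = -5*((3 + 0)/(-8 - 7))/(-5 - 18)*(-4 - 1*3)/4 = -5*(3/(-15))/(-23)*(-4 - 3)/4 = -5*(3*(-1/15))*(-1/23)*(1/4)*(-7) = -5*(-1/5*(-1/23))*(-7)/4 = -(-7)/(23*4) = -5*(-7/460) = 7/92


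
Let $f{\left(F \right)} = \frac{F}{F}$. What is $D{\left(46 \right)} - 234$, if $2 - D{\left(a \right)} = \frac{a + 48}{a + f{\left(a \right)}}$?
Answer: $-234$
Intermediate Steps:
$f{\left(F \right)} = 1$
$D{\left(a \right)} = 2 - \frac{48 + a}{1 + a}$ ($D{\left(a \right)} = 2 - \frac{a + 48}{a + 1} = 2 - \frac{48 + a}{1 + a}$)
$D{\left(46 \right)} - 234 = \frac{-46 + 46}{1 + 46} - 234 = \frac{1}{47} \cdot 0 - 234 = 0 - 234 = -234$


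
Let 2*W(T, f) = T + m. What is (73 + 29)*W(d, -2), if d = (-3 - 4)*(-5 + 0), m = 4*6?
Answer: 3009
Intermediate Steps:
m = 24
d = 35 (d = -7*(-5) = 35)
W(T, f) = 12 + T/2 (W(T, f) = (T + 24)/2 = (24 + T)/2 = 12 + T/2)
(73 + 29)*W(d, -2) = (73 + 29)*(12 + (½)*35) = 102*(12 + 35/2) = 102*(59/2) = 3009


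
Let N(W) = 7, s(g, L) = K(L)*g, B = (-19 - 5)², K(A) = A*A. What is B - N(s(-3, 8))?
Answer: 569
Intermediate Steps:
K(A) = A²
B = 576 (B = (-24)² = 576)
s(g, L) = g*L² (s(g, L) = L²*g = g*L²)
B - N(s(-3, 8)) = 576 - 1*7 = 576 - 7 = 569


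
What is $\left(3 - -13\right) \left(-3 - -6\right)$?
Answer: $48$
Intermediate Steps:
$\left(3 - -13\right) \left(-3 - -6\right) = \left(3 + 13\right) \left(-3 + 6\right) = 16 \cdot 3 = 48$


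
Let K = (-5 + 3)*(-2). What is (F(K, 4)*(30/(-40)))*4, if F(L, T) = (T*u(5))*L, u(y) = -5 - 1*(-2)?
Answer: 144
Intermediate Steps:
u(y) = -3 (u(y) = -5 + 2 = -3)
K = 4 (K = -2*(-2) = 4)
F(L, T) = -3*L*T (F(L, T) = (T*(-3))*L = (-3*T)*L = -3*L*T)
(F(K, 4)*(30/(-40)))*4 = ((-3*4*4)*(30/(-40)))*4 = -1440*(-1)/40*4 = -48*(-3/4)*4 = 36*4 = 144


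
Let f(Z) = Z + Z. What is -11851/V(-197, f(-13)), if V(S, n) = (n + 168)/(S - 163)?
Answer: 2133180/71 ≈ 30045.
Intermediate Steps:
f(Z) = 2*Z
V(S, n) = (168 + n)/(-163 + S)
-11851/V(-197, f(-13)) = -11851*(-163 - 197)/(168 + 2*(-13)) = -11851*(-360/(168 - 26)) = -11851/((-1/360*142)) = -11851/(-71/180) = -11851*(-180/71) = 2133180/71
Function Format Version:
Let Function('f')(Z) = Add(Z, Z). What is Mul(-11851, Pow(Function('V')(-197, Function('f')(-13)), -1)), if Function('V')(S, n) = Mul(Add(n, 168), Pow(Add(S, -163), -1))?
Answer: Rational(2133180, 71) ≈ 30045.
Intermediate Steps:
Function('f')(Z) = Mul(2, Z)
Function('V')(S, n) = Mul(Pow(Add(-163, S), -1), Add(168, n)) (Function('V')(S, n) = Mul(Add(168, n), Pow(Add(-163, S), -1)) = Mul(Pow(Add(-163, S), -1), Add(168, n)))
Mul(-11851, Pow(Function('V')(-197, Function('f')(-13)), -1)) = Mul(-11851, Pow(Mul(Pow(Add(-163, -197), -1), Add(168, Mul(2, -13))), -1)) = Mul(-11851, Pow(Mul(Pow(-360, -1), Add(168, -26)), -1)) = Mul(-11851, Pow(Mul(Rational(-1, 360), 142), -1)) = Mul(-11851, Pow(Rational(-71, 180), -1)) = Mul(-11851, Rational(-180, 71)) = Rational(2133180, 71)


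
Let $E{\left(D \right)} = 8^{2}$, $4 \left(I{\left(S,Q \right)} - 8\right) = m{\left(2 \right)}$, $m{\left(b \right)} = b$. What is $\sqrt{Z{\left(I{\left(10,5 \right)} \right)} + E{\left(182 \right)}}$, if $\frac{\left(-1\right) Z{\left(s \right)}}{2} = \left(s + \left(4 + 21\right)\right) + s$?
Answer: $2 i \sqrt{5} \approx 4.4721 i$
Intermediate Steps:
$I{\left(S,Q \right)} = \frac{17}{2}$ ($I{\left(S,Q \right)} = 8 + \frac{1}{4} \cdot 2 = 8 + \frac{1}{2} = \frac{17}{2}$)
$E{\left(D \right)} = 64$
$Z{\left(s \right)} = -50 - 4 s$ ($Z{\left(s \right)} = - 2 \left(\left(s + \left(4 + 21\right)\right) + s\right) = - 2 \left(\left(s + 25\right) + s\right) = - 2 \left(\left(25 + s\right) + s\right) = - 2 \left(25 + 2 s\right) = -50 - 4 s$)
$\sqrt{Z{\left(I{\left(10,5 \right)} \right)} + E{\left(182 \right)}} = \sqrt{\left(-50 - 34\right) + 64} = \sqrt{-84 + 64} = \sqrt{-20} = 2 i \sqrt{5}$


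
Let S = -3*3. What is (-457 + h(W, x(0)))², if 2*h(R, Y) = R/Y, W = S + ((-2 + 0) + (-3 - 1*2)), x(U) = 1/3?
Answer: 231361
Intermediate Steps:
x(U) = ⅓ (x(U) = 1*(⅓) = ⅓)
S = -9
W = -16 (W = -9 + ((-2 + 0) + (-3 - 1*2)) = -9 + (-2 + (-3 - 2)) = -9 + (-2 - 5) = -9 - 7 = -16)
h(R, Y) = R/(2*Y) (h(R, Y) = (R/Y)/2 = R/(2*Y))
(-457 + h(W, x(0)))² = (-457 + (½)*(-16)/(⅓))² = (-457 + (½)*(-16)*3)² = (-457 - 24)² = (-481)² = 231361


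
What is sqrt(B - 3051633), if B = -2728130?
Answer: I*sqrt(5779763) ≈ 2404.1*I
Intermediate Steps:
sqrt(B - 3051633) = sqrt(-2728130 - 3051633) = sqrt(-5779763) = I*sqrt(5779763)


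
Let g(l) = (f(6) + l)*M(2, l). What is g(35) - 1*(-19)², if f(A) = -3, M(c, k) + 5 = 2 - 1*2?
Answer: -521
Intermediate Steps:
M(c, k) = -5 (M(c, k) = -5 + (2 - 1*2) = -5 + (2 - 2) = -5 + 0 = -5)
g(l) = 15 - 5*l (g(l) = (-3 + l)*(-5) = 15 - 5*l)
g(35) - 1*(-19)² = (15 - 5*35) - 1*(-19)² = (15 - 175) - 1*361 = -160 - 361 = -521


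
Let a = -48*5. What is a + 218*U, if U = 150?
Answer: 32460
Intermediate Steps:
a = -240
a + 218*U = -240 + 218*150 = -240 + 32700 = 32460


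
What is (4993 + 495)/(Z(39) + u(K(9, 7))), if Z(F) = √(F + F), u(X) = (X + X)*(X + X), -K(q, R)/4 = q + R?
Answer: 44957696/134217689 - 2744*√78/134217689 ≈ 0.33478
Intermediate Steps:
K(q, R) = -4*R - 4*q (K(q, R) = -4*(q + R) = -4*(R + q) = -4*R - 4*q)
u(X) = 4*X² (u(X) = (2*X)*(2*X) = 4*X²)
Z(F) = √2*√F (Z(F) = √(2*F) = √2*√F)
(4993 + 495)/(Z(39) + u(K(9, 7))) = (4993 + 495)/(√2*√39 + 4*(-4*7 - 4*9)²) = 5488/(√78 + 4*(-28 - 36)²) = 5488/(√78 + 4*(-64)²) = 5488/(√78 + 4*4096) = 5488/(√78 + 16384) = 5488/(16384 + √78)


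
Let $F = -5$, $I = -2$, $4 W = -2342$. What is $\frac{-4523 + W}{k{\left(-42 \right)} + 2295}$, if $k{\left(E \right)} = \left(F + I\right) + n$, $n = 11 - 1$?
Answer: $- \frac{10217}{4596} \approx -2.223$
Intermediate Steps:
$W = - \frac{1171}{2}$ ($W = \frac{1}{4} \left(-2342\right) = - \frac{1171}{2} \approx -585.5$)
$n = 10$ ($n = 11 - 1 = 10$)
$k{\left(E \right)} = 3$ ($k{\left(E \right)} = \left(-5 - 2\right) + 10 = -7 + 10 = 3$)
$\frac{-4523 + W}{k{\left(-42 \right)} + 2295} = \frac{-4523 - \frac{1171}{2}}{3 + 2295} = - \frac{10217}{2 \cdot 2298} = \left(- \frac{10217}{2}\right) \frac{1}{2298} = - \frac{10217}{4596}$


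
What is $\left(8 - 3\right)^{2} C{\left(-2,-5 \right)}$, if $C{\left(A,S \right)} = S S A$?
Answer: $-1250$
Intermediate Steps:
$C{\left(A,S \right)} = A S^{2}$ ($C{\left(A,S \right)} = S^{2} A = A S^{2}$)
$\left(8 - 3\right)^{2} C{\left(-2,-5 \right)} = \left(8 - 3\right)^{2} \left(- 2 \left(-5\right)^{2}\right) = 5^{2} \left(\left(-2\right) 25\right) = 25 \left(-50\right) = -1250$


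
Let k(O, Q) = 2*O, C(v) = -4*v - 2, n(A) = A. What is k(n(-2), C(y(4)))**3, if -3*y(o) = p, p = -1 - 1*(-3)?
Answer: -64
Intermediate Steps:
p = 2 (p = -1 + 3 = 2)
y(o) = -2/3 (y(o) = -1/3*2 = -2/3)
C(v) = -2 - 4*v
k(n(-2), C(y(4)))**3 = (2*(-2))**3 = (-4)**3 = -64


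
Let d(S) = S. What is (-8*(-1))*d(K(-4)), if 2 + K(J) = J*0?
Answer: -16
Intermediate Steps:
K(J) = -2 (K(J) = -2 + J*0 = -2 + 0 = -2)
(-8*(-1))*d(K(-4)) = -8*(-1)*(-2) = 8*(-2) = -16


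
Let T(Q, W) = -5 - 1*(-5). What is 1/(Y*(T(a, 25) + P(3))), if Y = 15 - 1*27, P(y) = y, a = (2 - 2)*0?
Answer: -1/36 ≈ -0.027778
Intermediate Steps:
a = 0 (a = 0*0 = 0)
T(Q, W) = 0 (T(Q, W) = -5 + 5 = 0)
Y = -12 (Y = 15 - 27 = -12)
1/(Y*(T(a, 25) + P(3))) = 1/(-12*(0 + 3)) = 1/(-12*3) = 1/(-36) = -1/36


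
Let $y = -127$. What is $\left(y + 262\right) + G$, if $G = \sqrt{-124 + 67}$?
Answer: $135 + i \sqrt{57} \approx 135.0 + 7.5498 i$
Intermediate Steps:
$G = i \sqrt{57}$ ($G = \sqrt{-57} = i \sqrt{57} \approx 7.5498 i$)
$\left(y + 262\right) + G = \left(-127 + 262\right) + i \sqrt{57} = 135 + i \sqrt{57}$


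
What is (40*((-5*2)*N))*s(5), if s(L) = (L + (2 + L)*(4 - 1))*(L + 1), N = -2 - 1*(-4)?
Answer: -124800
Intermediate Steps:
N = 2 (N = -2 + 4 = 2)
s(L) = (1 + L)*(6 + 4*L) (s(L) = (L + (2 + L)*3)*(1 + L) = (L + (6 + 3*L))*(1 + L) = (6 + 4*L)*(1 + L) = (1 + L)*(6 + 4*L))
(40*((-5*2)*N))*s(5) = (40*(-5*2*2))*(6 + 4*5**2 + 10*5) = (40*(-10*2))*(6 + 4*25 + 50) = (40*(-20))*(6 + 100 + 50) = -800*156 = -124800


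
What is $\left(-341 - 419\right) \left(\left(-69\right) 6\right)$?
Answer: $314640$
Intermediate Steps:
$\left(-341 - 419\right) \left(\left(-69\right) 6\right) = \left(-760\right) \left(-414\right) = 314640$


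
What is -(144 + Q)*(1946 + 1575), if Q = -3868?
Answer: 13112204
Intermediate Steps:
-(144 + Q)*(1946 + 1575) = -(144 - 3868)*(1946 + 1575) = -(-3724)*3521 = -1*(-13112204) = 13112204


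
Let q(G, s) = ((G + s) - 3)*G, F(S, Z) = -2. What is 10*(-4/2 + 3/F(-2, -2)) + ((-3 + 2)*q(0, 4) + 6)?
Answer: -29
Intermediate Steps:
q(G, s) = G*(-3 + G + s) (q(G, s) = (-3 + G + s)*G = G*(-3 + G + s))
10*(-4/2 + 3/F(-2, -2)) + ((-3 + 2)*q(0, 4) + 6) = 10*(-4/2 + 3/(-2)) + ((-3 + 2)*(0*(-3 + 0 + 4)) + 6) = 10*(-4*½ + 3*(-½)) + (-0 + 6) = 10*(-2 - 3/2) + (-1*0 + 6) = 10*(-7/2) + (0 + 6) = -35 + 6 = -29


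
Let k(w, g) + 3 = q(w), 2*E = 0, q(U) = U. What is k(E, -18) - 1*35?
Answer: -38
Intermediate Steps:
E = 0 (E = (1/2)*0 = 0)
k(w, g) = -3 + w
k(E, -18) - 1*35 = (-3 + 0) - 1*35 = -3 - 35 = -38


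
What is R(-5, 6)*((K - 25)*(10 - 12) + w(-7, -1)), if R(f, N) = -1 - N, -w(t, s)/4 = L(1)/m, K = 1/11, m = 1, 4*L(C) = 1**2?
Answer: -3759/11 ≈ -341.73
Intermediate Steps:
L(C) = 1/4 (L(C) = (1/4)*1**2 = (1/4)*1 = 1/4)
K = 1/11 ≈ 0.090909
w(t, s) = -1 (w(t, s) = -1/1 = -1)
R(-5, 6)*((K - 25)*(10 - 12) + w(-7, -1)) = (-1 - 1*6)*((1/11 - 25)*(10 - 12) - 1) = (-1 - 6)*(-274/11*(-2) - 1) = -7*(548/11 - 1) = -7*537/11 = -3759/11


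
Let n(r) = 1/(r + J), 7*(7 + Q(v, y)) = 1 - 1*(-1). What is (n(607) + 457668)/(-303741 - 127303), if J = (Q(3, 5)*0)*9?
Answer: -277804477/261643708 ≈ -1.0618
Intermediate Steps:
Q(v, y) = -47/7 (Q(v, y) = -7 + (1 - 1*(-1))/7 = -7 + (1 + 1)/7 = -7 + (⅐)*2 = -7 + 2/7 = -47/7)
J = 0 (J = -47/7*0*9 = 0*9 = 0)
n(r) = 1/r (n(r) = 1/(r + 0) = 1/r)
(n(607) + 457668)/(-303741 - 127303) = (1/607 + 457668)/(-303741 - 127303) = (1/607 + 457668)/(-431044) = (277804477/607)*(-1/431044) = -277804477/261643708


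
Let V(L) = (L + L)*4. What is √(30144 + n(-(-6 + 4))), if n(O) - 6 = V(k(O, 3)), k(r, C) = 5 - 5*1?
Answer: 15*√134 ≈ 173.64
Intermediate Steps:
k(r, C) = 0 (k(r, C) = 5 - 5 = 0)
V(L) = 8*L (V(L) = (2*L)*4 = 8*L)
n(O) = 6 (n(O) = 6 + 8*0 = 6 + 0 = 6)
√(30144 + n(-(-6 + 4))) = √(30144 + 6) = √30150 = 15*√134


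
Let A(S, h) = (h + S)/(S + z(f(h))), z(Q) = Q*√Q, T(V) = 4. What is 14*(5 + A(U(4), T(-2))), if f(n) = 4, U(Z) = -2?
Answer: 224/3 ≈ 74.667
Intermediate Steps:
z(Q) = Q^(3/2)
A(S, h) = (S + h)/(8 + S) (A(S, h) = (h + S)/(S + 4^(3/2)) = (S + h)/(S + 8) = (S + h)/(8 + S))
14*(5 + A(U(4), T(-2))) = 14*(5 + (-2 + 4)/(8 - 2)) = 14*(5 + 2/6) = 14*(5 + (⅙)*2) = 14*(5 + ⅓) = 14*(16/3) = 224/3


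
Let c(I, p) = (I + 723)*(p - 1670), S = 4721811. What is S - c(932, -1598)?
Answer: 10130351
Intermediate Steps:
c(I, p) = (-1670 + p)*(723 + I) (c(I, p) = (723 + I)*(-1670 + p) = (-1670 + p)*(723 + I))
S - c(932, -1598) = 4721811 - (-1207410 - 1670*932 + 723*(-1598) + 932*(-1598)) = 4721811 - (-1207410 - 1556440 - 1155354 - 1489336) = 4721811 - 1*(-5408540) = 4721811 + 5408540 = 10130351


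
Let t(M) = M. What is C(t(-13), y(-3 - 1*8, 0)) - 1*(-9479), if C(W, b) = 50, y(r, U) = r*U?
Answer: 9529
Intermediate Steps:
y(r, U) = U*r
C(t(-13), y(-3 - 1*8, 0)) - 1*(-9479) = 50 - 1*(-9479) = 50 + 9479 = 9529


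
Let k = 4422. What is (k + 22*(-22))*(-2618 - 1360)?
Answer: -15665364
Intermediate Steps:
(k + 22*(-22))*(-2618 - 1360) = (4422 + 22*(-22))*(-2618 - 1360) = (4422 - 484)*(-3978) = 3938*(-3978) = -15665364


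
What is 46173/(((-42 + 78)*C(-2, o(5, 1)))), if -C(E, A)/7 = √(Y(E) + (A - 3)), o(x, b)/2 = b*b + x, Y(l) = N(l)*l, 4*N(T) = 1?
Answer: -15391*√34/1428 ≈ -62.846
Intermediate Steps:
N(T) = ¼ (N(T) = (¼)*1 = ¼)
Y(l) = l/4
o(x, b) = 2*x + 2*b² (o(x, b) = 2*(b*b + x) = 2*(b² + x) = 2*(x + b²) = 2*x + 2*b²)
C(E, A) = -7*√(-3 + A + E/4) (C(E, A) = -7*√(E/4 + (A - 3)) = -7*√(E/4 + (-3 + A)) = -7*√(-3 + A + E/4))
46173/(((-42 + 78)*C(-2, o(5, 1)))) = 46173/(((-42 + 78)*(-7*√(-12 - 2 + 4*(2*5 + 2*1²))/2))) = 46173/((36*(-7*√(-12 - 2 + 4*(10 + 2*1))/2))) = 46173/((36*(-7*√(-12 - 2 + 4*(10 + 2))/2))) = 46173/((36*(-7*√(-12 - 2 + 4*12)/2))) = 46173/((36*(-7*√(-12 - 2 + 48)/2))) = 46173/((36*(-7*√34/2))) = 46173/((-126*√34)) = 46173*(-√34/4284) = -15391*√34/1428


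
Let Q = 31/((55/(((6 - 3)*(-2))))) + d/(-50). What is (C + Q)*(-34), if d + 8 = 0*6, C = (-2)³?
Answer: 104924/275 ≈ 381.54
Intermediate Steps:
C = -8
d = -8 (d = -8 + 0*6 = -8 + 0 = -8)
Q = -886/275 (Q = 31/((55/(((6 - 3)*(-2))))) - 8/(-50) = 31/((55/((3*(-2))))) - 8*(-1/50) = 31/((55/(-6))) + 4/25 = 31/((55*(-⅙))) + 4/25 = 31/(-55/6) + 4/25 = 31*(-6/55) + 4/25 = -186/55 + 4/25 = -886/275 ≈ -3.2218)
(C + Q)*(-34) = (-8 - 886/275)*(-34) = -3086/275*(-34) = 104924/275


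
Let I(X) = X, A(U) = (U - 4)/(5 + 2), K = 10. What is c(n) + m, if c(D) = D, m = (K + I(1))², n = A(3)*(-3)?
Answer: 850/7 ≈ 121.43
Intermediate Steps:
A(U) = -4/7 + U/7 (A(U) = (-4 + U)/7 = (-4 + U)*(⅐) = -4/7 + U/7)
n = 3/7 (n = (-4/7 + (⅐)*3)*(-3) = (-4/7 + 3/7)*(-3) = -⅐*(-3) = 3/7 ≈ 0.42857)
m = 121 (m = (10 + 1)² = 11² = 121)
c(n) + m = 3/7 + 121 = 850/7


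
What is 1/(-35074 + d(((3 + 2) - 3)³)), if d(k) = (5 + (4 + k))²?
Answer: -1/34785 ≈ -2.8748e-5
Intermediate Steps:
d(k) = (9 + k)²
1/(-35074 + d(((3 + 2) - 3)³)) = 1/(-35074 + (9 + ((3 + 2) - 3)³)²) = 1/(-35074 + (9 + (5 - 3)³)²) = 1/(-35074 + (9 + 2³)²) = 1/(-35074 + (9 + 8)²) = 1/(-35074 + 17²) = 1/(-35074 + 289) = 1/(-34785) = -1/34785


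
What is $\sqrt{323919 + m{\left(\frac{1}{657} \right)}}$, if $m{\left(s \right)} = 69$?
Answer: $14 \sqrt{1653} \approx 569.2$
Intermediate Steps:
$\sqrt{323919 + m{\left(\frac{1}{657} \right)}} = \sqrt{323919 + 69} = \sqrt{323988} = 14 \sqrt{1653}$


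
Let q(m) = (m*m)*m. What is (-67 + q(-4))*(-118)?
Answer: 15458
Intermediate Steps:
q(m) = m³ (q(m) = m²*m = m³)
(-67 + q(-4))*(-118) = (-67 + (-4)³)*(-118) = (-67 - 64)*(-118) = -131*(-118) = 15458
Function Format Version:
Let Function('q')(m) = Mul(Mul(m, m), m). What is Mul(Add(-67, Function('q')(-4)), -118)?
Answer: 15458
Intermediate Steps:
Function('q')(m) = Pow(m, 3) (Function('q')(m) = Mul(Pow(m, 2), m) = Pow(m, 3))
Mul(Add(-67, Function('q')(-4)), -118) = Mul(Add(-67, Pow(-4, 3)), -118) = Mul(Add(-67, -64), -118) = Mul(-131, -118) = 15458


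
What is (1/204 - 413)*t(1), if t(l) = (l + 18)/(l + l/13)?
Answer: -20809997/2856 ≈ -7286.4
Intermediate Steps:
t(l) = 13*(18 + l)/(14*l) (t(l) = (18 + l)/(l + l*(1/13)) = (18 + l)/(l + l/13) = (18 + l)/((14*l/13)) = (18 + l)*(13/(14*l)) = 13*(18 + l)/(14*l))
(1/204 - 413)*t(1) = (1/204 - 413)*((13/14)*(18 + 1)/1) = (1/204 - 413)*((13/14)*1*19) = -84251/204*247/14 = -20809997/2856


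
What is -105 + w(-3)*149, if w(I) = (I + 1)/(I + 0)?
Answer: -17/3 ≈ -5.6667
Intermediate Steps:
w(I) = (1 + I)/I
-105 + w(-3)*149 = -105 + ((1 - 3)/(-3))*149 = -105 - 1/3*(-2)*149 = -105 + (2/3)*149 = -105 + 298/3 = -17/3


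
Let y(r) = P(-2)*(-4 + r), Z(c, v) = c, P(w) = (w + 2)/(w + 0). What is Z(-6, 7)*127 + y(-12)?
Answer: -762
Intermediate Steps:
P(w) = (2 + w)/w
y(r) = 0 (y(r) = ((2 - 2)/(-2))*(-4 + r) = (-1/2*0)*(-4 + r) = 0*(-4 + r) = 0)
Z(-6, 7)*127 + y(-12) = -6*127 + 0 = -762 + 0 = -762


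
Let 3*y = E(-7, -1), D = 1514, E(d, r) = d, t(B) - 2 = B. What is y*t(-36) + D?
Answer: 4780/3 ≈ 1593.3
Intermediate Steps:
t(B) = 2 + B
y = -7/3 (y = (1/3)*(-7) = -7/3 ≈ -2.3333)
y*t(-36) + D = -7*(2 - 36)/3 + 1514 = -7/3*(-34) + 1514 = 238/3 + 1514 = 4780/3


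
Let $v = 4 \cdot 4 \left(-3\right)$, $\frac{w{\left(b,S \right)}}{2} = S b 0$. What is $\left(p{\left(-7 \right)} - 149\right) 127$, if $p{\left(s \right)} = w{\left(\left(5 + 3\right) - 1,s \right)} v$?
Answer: $-18923$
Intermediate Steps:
$w{\left(b,S \right)} = 0$ ($w{\left(b,S \right)} = 2 S b 0 = 2 \cdot 0 = 0$)
$v = -48$ ($v = 16 \left(-3\right) = -48$)
$p{\left(s \right)} = 0$ ($p{\left(s \right)} = 0 \left(-48\right) = 0$)
$\left(p{\left(-7 \right)} - 149\right) 127 = \left(0 - 149\right) 127 = \left(-149\right) 127 = -18923$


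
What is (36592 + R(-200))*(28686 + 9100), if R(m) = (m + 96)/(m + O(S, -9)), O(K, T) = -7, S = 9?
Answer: 286215649328/207 ≈ 1.3827e+9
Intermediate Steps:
R(m) = (96 + m)/(-7 + m) (R(m) = (m + 96)/(m - 7) = (96 + m)/(-7 + m))
(36592 + R(-200))*(28686 + 9100) = (36592 + (96 - 200)/(-7 - 200))*(28686 + 9100) = (36592 - 104/(-207))*37786 = (36592 - 1/207*(-104))*37786 = (36592 + 104/207)*37786 = (7574648/207)*37786 = 286215649328/207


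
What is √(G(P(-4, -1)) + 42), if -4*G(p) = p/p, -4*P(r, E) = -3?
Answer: √167/2 ≈ 6.4614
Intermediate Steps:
P(r, E) = ¾ (P(r, E) = -¼*(-3) = ¾)
G(p) = -¼ (G(p) = -p/(4*p) = -¼*1 = -¼)
√(G(P(-4, -1)) + 42) = √(-¼ + 42) = √(167/4) = √167/2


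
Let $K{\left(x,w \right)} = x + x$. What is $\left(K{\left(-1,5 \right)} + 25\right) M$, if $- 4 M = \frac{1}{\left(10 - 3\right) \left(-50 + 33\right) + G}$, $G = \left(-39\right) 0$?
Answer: $\frac{23}{476} \approx 0.048319$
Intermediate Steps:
$K{\left(x,w \right)} = 2 x$
$G = 0$
$M = \frac{1}{476}$ ($M = - \frac{1}{4 \left(\left(10 - 3\right) \left(-50 + 33\right) + 0\right)} = - \frac{1}{4 \left(7 \left(-17\right) + 0\right)} = - \frac{1}{4 \left(-119 + 0\right)} = - \frac{1}{4 \left(-119\right)} = \left(- \frac{1}{4}\right) \left(- \frac{1}{119}\right) = \frac{1}{476} \approx 0.0021008$)
$\left(K{\left(-1,5 \right)} + 25\right) M = \left(2 \left(-1\right) + 25\right) \frac{1}{476} = \left(-2 + 25\right) \frac{1}{476} = 23 \cdot \frac{1}{476} = \frac{23}{476}$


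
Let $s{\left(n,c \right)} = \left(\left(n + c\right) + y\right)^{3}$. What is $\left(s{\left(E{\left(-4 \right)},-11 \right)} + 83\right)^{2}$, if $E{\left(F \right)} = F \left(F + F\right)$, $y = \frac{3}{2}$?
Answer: $\frac{8425220521}{64} \approx 1.3164 \cdot 10^{8}$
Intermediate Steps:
$y = \frac{3}{2}$ ($y = 3 \cdot \frac{1}{2} = \frac{3}{2} \approx 1.5$)
$E{\left(F \right)} = 2 F^{2}$ ($E{\left(F \right)} = F 2 F = 2 F^{2}$)
$s{\left(n,c \right)} = \left(\frac{3}{2} + c + n\right)^{3}$ ($s{\left(n,c \right)} = \left(\left(n + c\right) + \frac{3}{2}\right)^{3} = \left(\left(c + n\right) + \frac{3}{2}\right)^{3} = \left(\frac{3}{2} + c + n\right)^{3}$)
$\left(s{\left(E{\left(-4 \right)},-11 \right)} + 83\right)^{2} = \left(\frac{\left(3 + 2 \left(-11\right) + 2 \cdot 2 \left(-4\right)^{2}\right)^{3}}{8} + 83\right)^{2} = \left(\frac{\left(3 - 22 + 2 \cdot 2 \cdot 16\right)^{3}}{8} + 83\right)^{2} = \left(\frac{\left(3 - 22 + 2 \cdot 32\right)^{3}}{8} + 83\right)^{2} = \left(\frac{\left(3 - 22 + 64\right)^{3}}{8} + 83\right)^{2} = \left(\frac{45^{3}}{8} + 83\right)^{2} = \left(\frac{1}{8} \cdot 91125 + 83\right)^{2} = \left(\frac{91125}{8} + 83\right)^{2} = \left(\frac{91789}{8}\right)^{2} = \frac{8425220521}{64}$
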